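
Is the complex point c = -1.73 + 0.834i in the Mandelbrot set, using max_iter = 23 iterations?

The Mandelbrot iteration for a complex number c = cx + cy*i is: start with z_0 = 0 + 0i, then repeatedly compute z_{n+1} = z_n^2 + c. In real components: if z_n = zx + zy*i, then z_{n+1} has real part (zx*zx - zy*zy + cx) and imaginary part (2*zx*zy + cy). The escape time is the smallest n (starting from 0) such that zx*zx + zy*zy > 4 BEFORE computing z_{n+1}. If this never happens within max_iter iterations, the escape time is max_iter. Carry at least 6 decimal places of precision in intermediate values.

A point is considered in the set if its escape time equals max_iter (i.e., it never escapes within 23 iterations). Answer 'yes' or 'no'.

Answer: no

Derivation:
z_0 = 0 + 0i, c = -1.7300 + 0.8340i
Iter 1: z = -1.7300 + 0.8340i, |z|^2 = 3.6885
Iter 2: z = 0.5673 + -2.0516i, |z|^2 = 4.5311
Escaped at iteration 2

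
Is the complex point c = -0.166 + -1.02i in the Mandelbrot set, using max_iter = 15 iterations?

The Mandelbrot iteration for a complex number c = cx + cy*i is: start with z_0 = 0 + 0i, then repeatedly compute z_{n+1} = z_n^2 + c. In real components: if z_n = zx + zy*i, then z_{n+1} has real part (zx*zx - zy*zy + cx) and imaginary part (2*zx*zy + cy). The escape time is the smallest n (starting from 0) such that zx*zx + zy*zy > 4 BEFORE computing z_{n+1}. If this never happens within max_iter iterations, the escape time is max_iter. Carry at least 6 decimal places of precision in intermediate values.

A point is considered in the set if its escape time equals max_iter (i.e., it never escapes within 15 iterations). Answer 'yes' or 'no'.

z_0 = 0 + 0i, c = -0.1660 + -1.0200i
Iter 1: z = -0.1660 + -1.0200i, |z|^2 = 1.0680
Iter 2: z = -1.1788 + -0.6814i, |z|^2 = 1.8539
Iter 3: z = 0.7594 + 0.5864i, |z|^2 = 0.9206
Iter 4: z = 0.0668 + -0.1293i, |z|^2 = 0.0212
Iter 5: z = -0.1783 + -1.0373i, |z|^2 = 1.1077
Iter 6: z = -1.2102 + -0.6502i, |z|^2 = 1.8873
Iter 7: z = 0.8758 + 0.5537i, |z|^2 = 1.0735
Iter 8: z = 0.2943 + -0.0502i, |z|^2 = 0.0892
Iter 9: z = -0.0819 + -1.0495i, |z|^2 = 1.1082
Iter 10: z = -1.2608 + -0.8481i, |z|^2 = 2.3090
Iter 11: z = 0.7043 + 1.1187i, |z|^2 = 1.7475
Iter 12: z = -0.9214 + 0.5558i, |z|^2 = 1.1578
Iter 13: z = 0.3740 + -2.0442i, |z|^2 = 4.3186
Escaped at iteration 13

Answer: no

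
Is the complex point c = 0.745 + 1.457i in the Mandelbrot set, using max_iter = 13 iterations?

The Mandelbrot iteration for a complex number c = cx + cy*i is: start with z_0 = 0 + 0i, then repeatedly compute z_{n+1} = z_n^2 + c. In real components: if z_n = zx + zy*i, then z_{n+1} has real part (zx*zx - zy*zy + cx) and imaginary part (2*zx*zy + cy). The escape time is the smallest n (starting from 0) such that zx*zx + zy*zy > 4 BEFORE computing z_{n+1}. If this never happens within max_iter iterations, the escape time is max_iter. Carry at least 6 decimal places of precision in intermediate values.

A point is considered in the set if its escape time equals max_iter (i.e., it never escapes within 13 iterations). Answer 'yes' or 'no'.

z_0 = 0 + 0i, c = 0.7450 + 1.4570i
Iter 1: z = 0.7450 + 1.4570i, |z|^2 = 2.6779
Iter 2: z = -0.8228 + 3.6279i, |z|^2 = 13.8389
Escaped at iteration 2

Answer: no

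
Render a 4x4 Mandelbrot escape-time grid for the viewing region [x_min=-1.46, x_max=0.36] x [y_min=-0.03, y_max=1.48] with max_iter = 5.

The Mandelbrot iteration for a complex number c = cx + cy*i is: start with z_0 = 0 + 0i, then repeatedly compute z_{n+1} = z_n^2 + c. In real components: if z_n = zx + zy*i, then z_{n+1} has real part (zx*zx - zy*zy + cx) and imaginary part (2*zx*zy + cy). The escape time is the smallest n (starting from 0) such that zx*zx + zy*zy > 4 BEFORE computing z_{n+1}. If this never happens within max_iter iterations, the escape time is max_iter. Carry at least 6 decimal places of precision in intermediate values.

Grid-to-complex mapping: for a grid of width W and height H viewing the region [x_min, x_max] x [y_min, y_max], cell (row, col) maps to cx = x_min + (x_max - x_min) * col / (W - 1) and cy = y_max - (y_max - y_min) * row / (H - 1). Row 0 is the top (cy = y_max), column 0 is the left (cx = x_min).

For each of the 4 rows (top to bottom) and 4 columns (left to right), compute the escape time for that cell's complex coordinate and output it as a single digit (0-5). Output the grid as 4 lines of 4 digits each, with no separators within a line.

Answer: 1222
3353
3555
5555

Derivation:
(row=0, col=0): c = -1.4600 + 1.4800i → escape time 1
(row=0, col=1): c = -0.8533 + 1.4800i → escape time 2
(row=0, col=2): c = -0.2467 + 1.4800i → escape time 2
(row=0, col=3): c = 0.3600 + 1.4800i → escape time 2
(row=1, col=0): c = -1.4600 + 0.9767i → escape time 3
(row=1, col=1): c = -0.8533 + 0.9767i → escape time 3
(row=1, col=2): c = -0.2467 + 0.9767i → escape time 5
(row=1, col=3): c = 0.3600 + 0.9767i → escape time 3
(row=2, col=0): c = -1.4600 + 0.4733i → escape time 3
(row=2, col=1): c = -0.8533 + 0.4733i → escape time 5
(row=2, col=2): c = -0.2467 + 0.4733i → escape time 5
(row=2, col=3): c = 0.3600 + 0.4733i → escape time 5
(row=3, col=0): c = -1.4600 + -0.0300i → escape time 5
(row=3, col=1): c = -0.8533 + -0.0300i → escape time 5
(row=3, col=2): c = -0.2467 + -0.0300i → escape time 5
(row=3, col=3): c = 0.3600 + -0.0300i → escape time 5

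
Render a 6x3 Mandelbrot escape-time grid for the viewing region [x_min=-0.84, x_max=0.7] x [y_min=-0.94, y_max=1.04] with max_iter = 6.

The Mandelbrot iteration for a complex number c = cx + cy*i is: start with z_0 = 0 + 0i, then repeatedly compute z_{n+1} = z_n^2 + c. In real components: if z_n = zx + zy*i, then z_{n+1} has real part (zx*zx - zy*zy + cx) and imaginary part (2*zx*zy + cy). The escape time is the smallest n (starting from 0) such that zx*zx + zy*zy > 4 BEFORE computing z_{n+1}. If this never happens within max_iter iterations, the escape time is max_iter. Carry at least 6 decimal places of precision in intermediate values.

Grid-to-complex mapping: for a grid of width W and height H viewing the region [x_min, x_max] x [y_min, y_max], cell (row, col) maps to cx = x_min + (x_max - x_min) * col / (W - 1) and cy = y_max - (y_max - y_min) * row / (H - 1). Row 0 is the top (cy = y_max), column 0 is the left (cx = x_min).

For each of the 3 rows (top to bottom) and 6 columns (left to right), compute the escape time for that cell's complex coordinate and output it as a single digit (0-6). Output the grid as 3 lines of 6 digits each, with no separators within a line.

(row=0, col=0): c = -0.8400 + 1.0400i → escape time 3
(row=0, col=1): c = -0.5320 + 1.0400i → escape time 4
(row=0, col=2): c = -0.2240 + 1.0400i → escape time 6
(row=0, col=3): c = 0.0840 + 1.0400i → escape time 4
(row=0, col=4): c = 0.3920 + 1.0400i → escape time 3
(row=0, col=5): c = 0.7000 + 1.0400i → escape time 2
(row=1, col=0): c = -0.8400 + 0.0500i → escape time 6
(row=1, col=1): c = -0.5320 + 0.0500i → escape time 6
(row=1, col=2): c = -0.2240 + 0.0500i → escape time 6
(row=1, col=3): c = 0.0840 + 0.0500i → escape time 6
(row=1, col=4): c = 0.3920 + 0.0500i → escape time 6
(row=1, col=5): c = 0.7000 + 0.0500i → escape time 3
(row=2, col=0): c = -0.8400 + -0.9400i → escape time 3
(row=2, col=1): c = -0.5320 + -0.9400i → escape time 4
(row=2, col=2): c = -0.2240 + -0.9400i → escape time 6
(row=2, col=3): c = 0.0840 + -0.9400i → escape time 5
(row=2, col=4): c = 0.3920 + -0.9400i → escape time 3
(row=2, col=5): c = 0.7000 + -0.9400i → escape time 2

Answer: 346432
666663
346532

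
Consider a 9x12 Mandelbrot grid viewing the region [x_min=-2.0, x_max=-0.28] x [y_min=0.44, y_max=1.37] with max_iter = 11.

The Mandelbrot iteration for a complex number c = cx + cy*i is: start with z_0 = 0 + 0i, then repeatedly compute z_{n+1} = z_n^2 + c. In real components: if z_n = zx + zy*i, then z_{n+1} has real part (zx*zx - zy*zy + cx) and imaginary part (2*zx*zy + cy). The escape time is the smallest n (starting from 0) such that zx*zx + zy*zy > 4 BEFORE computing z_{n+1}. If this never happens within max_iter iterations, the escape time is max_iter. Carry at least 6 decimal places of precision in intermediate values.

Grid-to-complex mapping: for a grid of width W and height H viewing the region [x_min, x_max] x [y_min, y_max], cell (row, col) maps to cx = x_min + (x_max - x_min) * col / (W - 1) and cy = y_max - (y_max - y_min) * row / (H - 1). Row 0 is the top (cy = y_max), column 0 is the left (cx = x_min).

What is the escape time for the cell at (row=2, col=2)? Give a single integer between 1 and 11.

Answer: 2

Derivation:
z_0 = 0 + 0i, c = -1.5700 + 1.2009i
Iter 1: z = -1.5700 + 1.2009i, |z|^2 = 3.9071
Iter 2: z = -0.5473 + -2.5699i, |z|^2 = 6.9041
Escaped at iteration 2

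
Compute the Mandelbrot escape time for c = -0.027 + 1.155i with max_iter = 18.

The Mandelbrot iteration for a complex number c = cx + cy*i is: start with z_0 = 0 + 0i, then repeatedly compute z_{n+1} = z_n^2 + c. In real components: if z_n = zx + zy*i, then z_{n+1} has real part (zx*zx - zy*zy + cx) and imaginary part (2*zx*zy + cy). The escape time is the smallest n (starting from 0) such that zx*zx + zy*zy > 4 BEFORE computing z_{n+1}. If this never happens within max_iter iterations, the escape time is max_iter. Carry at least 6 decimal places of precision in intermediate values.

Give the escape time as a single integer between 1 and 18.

z_0 = 0 + 0i, c = -0.0270 + 1.1550i
Iter 1: z = -0.0270 + 1.1550i, |z|^2 = 1.3348
Iter 2: z = -1.3603 + 1.0926i, |z|^2 = 3.0442
Iter 3: z = 0.6296 + -1.8176i, |z|^2 = 3.7000
Iter 4: z = -2.9343 + -1.1336i, |z|^2 = 9.8953
Escaped at iteration 4

Answer: 4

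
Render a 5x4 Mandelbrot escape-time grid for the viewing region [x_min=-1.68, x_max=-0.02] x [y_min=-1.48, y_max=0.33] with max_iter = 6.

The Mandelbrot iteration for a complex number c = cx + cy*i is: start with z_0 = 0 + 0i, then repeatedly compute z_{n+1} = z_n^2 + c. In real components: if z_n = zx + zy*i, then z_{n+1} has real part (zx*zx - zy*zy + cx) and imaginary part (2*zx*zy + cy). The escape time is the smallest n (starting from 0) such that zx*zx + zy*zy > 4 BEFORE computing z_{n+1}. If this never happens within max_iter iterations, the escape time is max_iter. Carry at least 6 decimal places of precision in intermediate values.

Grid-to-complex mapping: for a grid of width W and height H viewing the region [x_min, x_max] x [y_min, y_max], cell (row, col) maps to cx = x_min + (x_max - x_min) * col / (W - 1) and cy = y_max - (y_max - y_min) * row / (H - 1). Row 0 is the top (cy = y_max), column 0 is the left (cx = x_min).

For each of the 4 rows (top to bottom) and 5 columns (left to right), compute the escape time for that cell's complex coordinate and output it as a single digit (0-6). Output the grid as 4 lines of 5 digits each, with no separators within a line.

(row=0, col=0): c = -1.6800 + 0.3300i → escape time 4
(row=0, col=1): c = -1.2650 + 0.3300i → escape time 6
(row=0, col=2): c = -0.8500 + 0.3300i → escape time 6
(row=0, col=3): c = -0.4350 + 0.3300i → escape time 6
(row=0, col=4): c = -0.0200 + 0.3300i → escape time 6
(row=1, col=0): c = -1.6800 + -0.2733i → escape time 4
(row=1, col=1): c = -1.2650 + -0.2733i → escape time 6
(row=1, col=2): c = -0.8500 + -0.2733i → escape time 6
(row=1, col=3): c = -0.4350 + -0.2733i → escape time 6
(row=1, col=4): c = -0.0200 + -0.2733i → escape time 6
(row=2, col=0): c = -1.6800 + -0.8767i → escape time 2
(row=2, col=1): c = -1.2650 + -0.8767i → escape time 3
(row=2, col=2): c = -0.8500 + -0.8767i → escape time 3
(row=2, col=3): c = -0.4350 + -0.8767i → escape time 5
(row=2, col=4): c = -0.0200 + -0.8767i → escape time 6
(row=3, col=0): c = -1.6800 + -1.4800i → escape time 1
(row=3, col=1): c = -1.2650 + -1.4800i → escape time 2
(row=3, col=2): c = -0.8500 + -1.4800i → escape time 2
(row=3, col=3): c = -0.4350 + -1.4800i → escape time 2
(row=3, col=4): c = -0.0200 + -1.4800i → escape time 2

Answer: 46666
46666
23356
12222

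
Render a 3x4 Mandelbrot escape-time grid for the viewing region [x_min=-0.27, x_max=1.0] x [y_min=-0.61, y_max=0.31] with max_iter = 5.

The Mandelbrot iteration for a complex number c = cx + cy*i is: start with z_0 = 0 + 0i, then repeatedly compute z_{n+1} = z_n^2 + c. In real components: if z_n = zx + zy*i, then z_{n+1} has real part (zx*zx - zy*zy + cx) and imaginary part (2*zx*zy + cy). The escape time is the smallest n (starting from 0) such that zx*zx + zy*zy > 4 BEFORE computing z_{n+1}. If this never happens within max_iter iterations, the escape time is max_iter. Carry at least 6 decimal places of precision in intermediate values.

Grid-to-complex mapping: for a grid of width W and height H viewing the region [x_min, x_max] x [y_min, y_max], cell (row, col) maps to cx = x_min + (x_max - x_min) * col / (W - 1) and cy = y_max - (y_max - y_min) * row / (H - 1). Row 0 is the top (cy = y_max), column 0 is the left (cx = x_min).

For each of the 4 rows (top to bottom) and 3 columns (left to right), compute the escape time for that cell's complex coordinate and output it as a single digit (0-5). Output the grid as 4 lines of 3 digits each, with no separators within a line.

Answer: 552
552
552
552

Derivation:
(row=0, col=0): c = -0.2700 + 0.3100i → escape time 5
(row=0, col=1): c = 0.3650 + 0.3100i → escape time 5
(row=0, col=2): c = 1.0000 + 0.3100i → escape time 2
(row=1, col=0): c = -0.2700 + 0.0033i → escape time 5
(row=1, col=1): c = 0.3650 + 0.0033i → escape time 5
(row=1, col=2): c = 1.0000 + 0.0033i → escape time 2
(row=2, col=0): c = -0.2700 + -0.3033i → escape time 5
(row=2, col=1): c = 0.3650 + -0.3033i → escape time 5
(row=2, col=2): c = 1.0000 + -0.3033i → escape time 2
(row=3, col=0): c = -0.2700 + -0.6100i → escape time 5
(row=3, col=1): c = 0.3650 + -0.6100i → escape time 5
(row=3, col=2): c = 1.0000 + -0.6100i → escape time 2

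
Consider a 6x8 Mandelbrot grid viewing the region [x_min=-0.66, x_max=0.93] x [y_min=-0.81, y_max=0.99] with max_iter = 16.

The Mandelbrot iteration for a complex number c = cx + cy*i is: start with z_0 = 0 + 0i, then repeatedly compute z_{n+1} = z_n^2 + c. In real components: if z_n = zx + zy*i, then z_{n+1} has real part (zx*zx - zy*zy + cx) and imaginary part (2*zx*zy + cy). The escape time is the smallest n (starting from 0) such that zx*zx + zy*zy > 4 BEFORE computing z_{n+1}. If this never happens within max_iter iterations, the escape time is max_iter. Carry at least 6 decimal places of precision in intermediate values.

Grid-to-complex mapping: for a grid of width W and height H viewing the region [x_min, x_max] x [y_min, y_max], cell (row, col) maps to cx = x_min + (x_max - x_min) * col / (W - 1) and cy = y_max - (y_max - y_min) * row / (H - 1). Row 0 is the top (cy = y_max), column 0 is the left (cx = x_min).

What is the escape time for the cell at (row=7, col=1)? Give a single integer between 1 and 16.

z_0 = 0 + 0i, c = -0.3420 + -0.8100i
Iter 1: z = -0.3420 + -0.8100i, |z|^2 = 0.7731
Iter 2: z = -0.8811 + -0.2560i, |z|^2 = 0.8419
Iter 3: z = 0.3689 + -0.3589i, |z|^2 = 0.2649
Iter 4: z = -0.3348 + -1.0748i, |z|^2 = 1.2673
Iter 5: z = -1.3852 + -0.0904i, |z|^2 = 1.9268
Iter 6: z = 1.5685 + -0.5595i, |z|^2 = 2.7732
Iter 7: z = 1.8050 + -2.5652i, |z|^2 = 9.8385
Escaped at iteration 7

Answer: 7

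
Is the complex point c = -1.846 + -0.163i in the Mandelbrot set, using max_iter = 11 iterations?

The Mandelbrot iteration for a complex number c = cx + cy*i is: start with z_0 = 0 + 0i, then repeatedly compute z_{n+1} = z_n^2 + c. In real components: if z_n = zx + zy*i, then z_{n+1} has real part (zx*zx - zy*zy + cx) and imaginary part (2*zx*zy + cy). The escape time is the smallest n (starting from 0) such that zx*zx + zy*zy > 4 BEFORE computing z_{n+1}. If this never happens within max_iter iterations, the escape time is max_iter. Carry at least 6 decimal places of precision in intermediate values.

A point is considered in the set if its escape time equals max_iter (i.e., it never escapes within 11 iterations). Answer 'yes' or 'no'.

z_0 = 0 + 0i, c = -1.8460 + -0.1630i
Iter 1: z = -1.8460 + -0.1630i, |z|^2 = 3.4343
Iter 2: z = 1.5351 + 0.4388i, |z|^2 = 2.5492
Iter 3: z = 0.3181 + 1.1842i, |z|^2 = 1.5036
Iter 4: z = -3.1472 + 0.5905i, |z|^2 = 10.2535
Escaped at iteration 4

Answer: no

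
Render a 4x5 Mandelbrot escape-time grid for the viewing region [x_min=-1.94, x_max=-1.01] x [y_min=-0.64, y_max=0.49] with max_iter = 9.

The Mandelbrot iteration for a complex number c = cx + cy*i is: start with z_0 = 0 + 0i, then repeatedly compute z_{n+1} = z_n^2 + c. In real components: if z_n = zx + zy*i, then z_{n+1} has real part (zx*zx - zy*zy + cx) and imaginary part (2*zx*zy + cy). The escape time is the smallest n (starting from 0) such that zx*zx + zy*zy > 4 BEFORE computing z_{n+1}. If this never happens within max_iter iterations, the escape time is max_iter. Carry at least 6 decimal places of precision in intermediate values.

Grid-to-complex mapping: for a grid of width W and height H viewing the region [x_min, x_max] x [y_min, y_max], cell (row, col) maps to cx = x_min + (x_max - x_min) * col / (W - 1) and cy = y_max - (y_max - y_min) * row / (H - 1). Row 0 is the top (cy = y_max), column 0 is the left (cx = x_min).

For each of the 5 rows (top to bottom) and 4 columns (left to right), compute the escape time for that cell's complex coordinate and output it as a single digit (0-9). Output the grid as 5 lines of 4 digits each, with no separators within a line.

Answer: 1345
3479
5699
3469
1334

Derivation:
(row=0, col=0): c = -1.9400 + 0.4900i → escape time 1
(row=0, col=1): c = -1.6300 + 0.4900i → escape time 3
(row=0, col=2): c = -1.3200 + 0.4900i → escape time 4
(row=0, col=3): c = -1.0100 + 0.4900i → escape time 5
(row=1, col=0): c = -1.9400 + 0.2075i → escape time 3
(row=1, col=1): c = -1.6300 + 0.2075i → escape time 4
(row=1, col=2): c = -1.3200 + 0.2075i → escape time 7
(row=1, col=3): c = -1.0100 + 0.2075i → escape time 9
(row=2, col=0): c = -1.9400 + -0.0750i → escape time 5
(row=2, col=1): c = -1.6300 + -0.0750i → escape time 6
(row=2, col=2): c = -1.3200 + -0.0750i → escape time 9
(row=2, col=3): c = -1.0100 + -0.0750i → escape time 9
(row=3, col=0): c = -1.9400 + -0.3575i → escape time 3
(row=3, col=1): c = -1.6300 + -0.3575i → escape time 4
(row=3, col=2): c = -1.3200 + -0.3575i → escape time 6
(row=3, col=3): c = -1.0100 + -0.3575i → escape time 9
(row=4, col=0): c = -1.9400 + -0.6400i → escape time 1
(row=4, col=1): c = -1.6300 + -0.6400i → escape time 3
(row=4, col=2): c = -1.3200 + -0.6400i → escape time 3
(row=4, col=3): c = -1.0100 + -0.6400i → escape time 4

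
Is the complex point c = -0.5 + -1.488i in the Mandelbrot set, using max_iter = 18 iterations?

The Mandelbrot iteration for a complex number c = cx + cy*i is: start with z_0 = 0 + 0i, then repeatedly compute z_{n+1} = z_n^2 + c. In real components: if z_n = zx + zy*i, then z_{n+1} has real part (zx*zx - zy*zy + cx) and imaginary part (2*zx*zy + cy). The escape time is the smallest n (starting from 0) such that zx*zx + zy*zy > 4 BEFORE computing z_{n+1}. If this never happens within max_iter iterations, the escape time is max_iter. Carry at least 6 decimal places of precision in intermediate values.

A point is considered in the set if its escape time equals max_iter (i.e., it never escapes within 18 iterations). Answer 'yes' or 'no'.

Answer: no

Derivation:
z_0 = 0 + 0i, c = -0.5000 + -1.4880i
Iter 1: z = -0.5000 + -1.4880i, |z|^2 = 2.4641
Iter 2: z = -2.4641 + 0.0000i, |z|^2 = 6.0720
Escaped at iteration 2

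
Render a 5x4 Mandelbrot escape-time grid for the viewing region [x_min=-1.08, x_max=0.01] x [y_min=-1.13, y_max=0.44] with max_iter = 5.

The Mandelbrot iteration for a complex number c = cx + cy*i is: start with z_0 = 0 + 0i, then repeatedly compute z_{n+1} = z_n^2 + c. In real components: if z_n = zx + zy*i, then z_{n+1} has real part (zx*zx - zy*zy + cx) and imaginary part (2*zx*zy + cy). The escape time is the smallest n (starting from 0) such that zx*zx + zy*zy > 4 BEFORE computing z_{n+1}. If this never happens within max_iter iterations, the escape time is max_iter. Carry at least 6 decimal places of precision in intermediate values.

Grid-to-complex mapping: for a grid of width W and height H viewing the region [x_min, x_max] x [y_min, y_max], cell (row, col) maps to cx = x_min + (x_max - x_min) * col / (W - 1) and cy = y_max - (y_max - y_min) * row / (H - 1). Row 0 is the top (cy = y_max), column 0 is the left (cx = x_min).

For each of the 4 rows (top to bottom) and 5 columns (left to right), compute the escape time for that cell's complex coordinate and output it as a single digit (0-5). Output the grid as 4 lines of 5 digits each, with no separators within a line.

Answer: 55555
55555
45555
33344

Derivation:
(row=0, col=0): c = -1.0800 + 0.4400i → escape time 5
(row=0, col=1): c = -0.8075 + 0.4400i → escape time 5
(row=0, col=2): c = -0.5350 + 0.4400i → escape time 5
(row=0, col=3): c = -0.2625 + 0.4400i → escape time 5
(row=0, col=4): c = 0.0100 + 0.4400i → escape time 5
(row=1, col=0): c = -1.0800 + -0.0833i → escape time 5
(row=1, col=1): c = -0.8075 + -0.0833i → escape time 5
(row=1, col=2): c = -0.5350 + -0.0833i → escape time 5
(row=1, col=3): c = -0.2625 + -0.0833i → escape time 5
(row=1, col=4): c = 0.0100 + -0.0833i → escape time 5
(row=2, col=0): c = -1.0800 + -0.6067i → escape time 4
(row=2, col=1): c = -0.8075 + -0.6067i → escape time 5
(row=2, col=2): c = -0.5350 + -0.6067i → escape time 5
(row=2, col=3): c = -0.2625 + -0.6067i → escape time 5
(row=2, col=4): c = 0.0100 + -0.6067i → escape time 5
(row=3, col=0): c = -1.0800 + -1.1300i → escape time 3
(row=3, col=1): c = -0.8075 + -1.1300i → escape time 3
(row=3, col=2): c = -0.5350 + -1.1300i → escape time 3
(row=3, col=3): c = -0.2625 + -1.1300i → escape time 4
(row=3, col=4): c = 0.0100 + -1.1300i → escape time 4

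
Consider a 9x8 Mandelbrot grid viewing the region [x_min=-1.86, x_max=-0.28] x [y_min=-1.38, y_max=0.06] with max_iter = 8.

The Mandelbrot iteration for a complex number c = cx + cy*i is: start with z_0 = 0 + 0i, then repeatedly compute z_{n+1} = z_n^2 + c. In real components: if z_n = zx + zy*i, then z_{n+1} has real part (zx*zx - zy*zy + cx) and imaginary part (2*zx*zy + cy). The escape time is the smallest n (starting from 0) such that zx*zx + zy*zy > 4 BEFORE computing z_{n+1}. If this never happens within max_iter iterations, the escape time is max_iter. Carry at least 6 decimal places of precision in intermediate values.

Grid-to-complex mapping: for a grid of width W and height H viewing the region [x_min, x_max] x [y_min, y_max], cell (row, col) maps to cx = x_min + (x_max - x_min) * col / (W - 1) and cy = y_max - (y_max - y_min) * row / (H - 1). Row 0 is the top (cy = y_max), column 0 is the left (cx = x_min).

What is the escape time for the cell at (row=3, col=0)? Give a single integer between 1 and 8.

Answer: 3

Derivation:
z_0 = 0 + 0i, c = -1.8600 + -0.5571i
Iter 1: z = -1.8600 + -0.5571i, |z|^2 = 3.7700
Iter 2: z = 1.2892 + 1.5154i, |z|^2 = 3.9585
Iter 3: z = -2.4945 + 3.3502i, |z|^2 = 17.4465
Escaped at iteration 3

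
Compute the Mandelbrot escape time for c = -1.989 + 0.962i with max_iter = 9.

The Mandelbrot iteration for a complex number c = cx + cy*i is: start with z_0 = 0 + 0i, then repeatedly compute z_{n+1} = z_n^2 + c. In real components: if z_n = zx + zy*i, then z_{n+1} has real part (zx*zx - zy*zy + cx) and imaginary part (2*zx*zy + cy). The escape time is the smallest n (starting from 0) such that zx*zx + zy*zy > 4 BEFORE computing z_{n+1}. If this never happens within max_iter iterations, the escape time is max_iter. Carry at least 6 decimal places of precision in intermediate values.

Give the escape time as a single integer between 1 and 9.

Answer: 1

Derivation:
z_0 = 0 + 0i, c = -1.9890 + 0.9620i
Iter 1: z = -1.9890 + 0.9620i, |z|^2 = 4.8816
Escaped at iteration 1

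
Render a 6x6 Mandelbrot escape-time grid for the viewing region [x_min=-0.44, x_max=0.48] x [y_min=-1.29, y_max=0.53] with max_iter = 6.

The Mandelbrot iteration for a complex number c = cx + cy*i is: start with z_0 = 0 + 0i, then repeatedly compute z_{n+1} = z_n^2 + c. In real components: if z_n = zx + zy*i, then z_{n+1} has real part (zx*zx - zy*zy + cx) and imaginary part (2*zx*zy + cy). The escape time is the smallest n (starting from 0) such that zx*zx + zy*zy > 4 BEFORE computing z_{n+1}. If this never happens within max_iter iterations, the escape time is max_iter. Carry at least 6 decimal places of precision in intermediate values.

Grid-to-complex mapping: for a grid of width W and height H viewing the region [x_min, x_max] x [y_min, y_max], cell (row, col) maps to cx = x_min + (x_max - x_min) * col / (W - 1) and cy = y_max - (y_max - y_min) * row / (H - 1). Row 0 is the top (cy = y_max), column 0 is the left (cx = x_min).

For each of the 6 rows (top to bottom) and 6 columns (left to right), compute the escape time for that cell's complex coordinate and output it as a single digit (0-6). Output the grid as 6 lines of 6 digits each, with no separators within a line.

(row=0, col=0): c = -0.4400 + 0.5300i → escape time 6
(row=0, col=1): c = -0.2560 + 0.5300i → escape time 6
(row=0, col=2): c = -0.0720 + 0.5300i → escape time 6
(row=0, col=3): c = 0.1120 + 0.5300i → escape time 6
(row=0, col=4): c = 0.2960 + 0.5300i → escape time 6
(row=0, col=5): c = 0.4800 + 0.5300i → escape time 5
(row=1, col=0): c = -0.4400 + 0.1660i → escape time 6
(row=1, col=1): c = -0.2560 + 0.1660i → escape time 6
(row=1, col=2): c = -0.0720 + 0.1660i → escape time 6
(row=1, col=3): c = 0.1120 + 0.1660i → escape time 6
(row=1, col=4): c = 0.2960 + 0.1660i → escape time 6
(row=1, col=5): c = 0.4800 + 0.1660i → escape time 5
(row=2, col=0): c = -0.4400 + -0.1980i → escape time 6
(row=2, col=1): c = -0.2560 + -0.1980i → escape time 6
(row=2, col=2): c = -0.0720 + -0.1980i → escape time 6
(row=2, col=3): c = 0.1120 + -0.1980i → escape time 6
(row=2, col=4): c = 0.2960 + -0.1980i → escape time 6
(row=2, col=5): c = 0.4800 + -0.1980i → escape time 6
(row=3, col=0): c = -0.4400 + -0.5620i → escape time 6
(row=3, col=1): c = -0.2560 + -0.5620i → escape time 6
(row=3, col=2): c = -0.0720 + -0.5620i → escape time 6
(row=3, col=3): c = 0.1120 + -0.5620i → escape time 6
(row=3, col=4): c = 0.2960 + -0.5620i → escape time 6
(row=3, col=5): c = 0.4800 + -0.5620i → escape time 5
(row=4, col=0): c = -0.4400 + -0.9260i → escape time 5
(row=4, col=1): c = -0.2560 + -0.9260i → escape time 6
(row=4, col=2): c = -0.0720 + -0.9260i → escape time 6
(row=4, col=3): c = 0.1120 + -0.9260i → escape time 5
(row=4, col=4): c = 0.2960 + -0.9260i → escape time 4
(row=4, col=5): c = 0.4800 + -0.9260i → escape time 3
(row=5, col=0): c = -0.4400 + -1.2900i → escape time 3
(row=5, col=1): c = -0.2560 + -1.2900i → escape time 3
(row=5, col=2): c = -0.0720 + -1.2900i → escape time 2
(row=5, col=3): c = 0.1120 + -1.2900i → escape time 2
(row=5, col=4): c = 0.2960 + -1.2900i → escape time 2
(row=5, col=5): c = 0.4800 + -1.2900i → escape time 2

Answer: 666665
666665
666666
666665
566543
332222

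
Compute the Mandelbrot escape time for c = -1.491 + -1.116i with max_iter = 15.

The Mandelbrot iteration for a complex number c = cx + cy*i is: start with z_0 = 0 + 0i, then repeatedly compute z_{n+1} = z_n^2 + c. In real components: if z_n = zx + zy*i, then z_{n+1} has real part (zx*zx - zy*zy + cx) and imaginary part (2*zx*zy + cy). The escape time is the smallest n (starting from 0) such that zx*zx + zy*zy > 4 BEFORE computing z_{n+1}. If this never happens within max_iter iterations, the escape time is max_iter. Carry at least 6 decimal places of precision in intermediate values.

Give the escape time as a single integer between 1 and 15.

z_0 = 0 + 0i, c = -1.4910 + -1.1160i
Iter 1: z = -1.4910 + -1.1160i, |z|^2 = 3.4685
Iter 2: z = -0.5134 + 2.2119i, |z|^2 = 5.1561
Escaped at iteration 2

Answer: 2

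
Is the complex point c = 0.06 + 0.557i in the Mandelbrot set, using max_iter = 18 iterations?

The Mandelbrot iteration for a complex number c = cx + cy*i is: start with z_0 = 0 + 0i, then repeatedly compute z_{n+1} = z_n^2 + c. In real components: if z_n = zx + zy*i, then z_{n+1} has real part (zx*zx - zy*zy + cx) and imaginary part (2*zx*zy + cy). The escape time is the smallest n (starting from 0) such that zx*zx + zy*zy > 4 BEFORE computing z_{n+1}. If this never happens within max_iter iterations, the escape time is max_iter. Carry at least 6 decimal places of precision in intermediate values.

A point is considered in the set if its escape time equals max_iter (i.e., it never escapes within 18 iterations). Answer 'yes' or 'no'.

Answer: yes

Derivation:
z_0 = 0 + 0i, c = 0.0600 + 0.5570i
Iter 1: z = 0.0600 + 0.5570i, |z|^2 = 0.3138
Iter 2: z = -0.2466 + 0.6238i, |z|^2 = 0.4500
Iter 3: z = -0.2683 + 0.2493i, |z|^2 = 0.1341
Iter 4: z = 0.0699 + 0.4232i, |z|^2 = 0.1840
Iter 5: z = -0.1142 + 0.6161i, |z|^2 = 0.3927
Iter 6: z = -0.3066 + 0.4162i, |z|^2 = 0.2672
Iter 7: z = -0.0192 + 0.3018i, |z|^2 = 0.0914
Iter 8: z = -0.0307 + 0.5454i, |z|^2 = 0.2984
Iter 9: z = -0.2365 + 0.5235i, |z|^2 = 0.3300
Iter 10: z = -0.1581 + 0.3094i, |z|^2 = 0.1207
Iter 11: z = -0.0107 + 0.4592i, |z|^2 = 0.2109
Iter 12: z = -0.1507 + 0.5472i, |z|^2 = 0.3221
Iter 13: z = -0.2167 + 0.3921i, |z|^2 = 0.2007
Iter 14: z = -0.0468 + 0.3871i, |z|^2 = 0.1520
Iter 15: z = -0.0877 + 0.5208i, |z|^2 = 0.2789
Iter 16: z = -0.2035 + 0.4657i, |z|^2 = 0.2583
Iter 17: z = -0.1155 + 0.3674i, |z|^2 = 0.1483
Did not escape in 18 iterations → in set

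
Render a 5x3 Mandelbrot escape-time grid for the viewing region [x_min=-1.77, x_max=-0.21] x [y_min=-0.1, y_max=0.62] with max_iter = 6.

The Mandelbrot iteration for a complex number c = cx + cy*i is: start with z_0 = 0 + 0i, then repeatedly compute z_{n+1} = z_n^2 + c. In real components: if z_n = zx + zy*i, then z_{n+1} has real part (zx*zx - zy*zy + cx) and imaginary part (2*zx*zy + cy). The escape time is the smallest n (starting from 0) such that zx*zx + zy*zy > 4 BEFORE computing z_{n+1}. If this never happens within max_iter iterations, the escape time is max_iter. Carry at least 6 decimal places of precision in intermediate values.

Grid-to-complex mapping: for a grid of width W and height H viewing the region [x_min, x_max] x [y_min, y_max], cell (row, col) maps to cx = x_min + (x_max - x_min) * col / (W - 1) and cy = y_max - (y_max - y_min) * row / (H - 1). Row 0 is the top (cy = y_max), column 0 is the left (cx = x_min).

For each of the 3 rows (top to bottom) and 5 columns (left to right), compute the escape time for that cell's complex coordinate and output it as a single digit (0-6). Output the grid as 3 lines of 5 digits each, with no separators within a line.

Answer: 33466
46666
46666

Derivation:
(row=0, col=0): c = -1.7700 + 0.6200i → escape time 3
(row=0, col=1): c = -1.3800 + 0.6200i → escape time 3
(row=0, col=2): c = -0.9900 + 0.6200i → escape time 4
(row=0, col=3): c = -0.6000 + 0.6200i → escape time 6
(row=0, col=4): c = -0.2100 + 0.6200i → escape time 6
(row=1, col=0): c = -1.7700 + 0.2600i → escape time 4
(row=1, col=1): c = -1.3800 + 0.2600i → escape time 6
(row=1, col=2): c = -0.9900 + 0.2600i → escape time 6
(row=1, col=3): c = -0.6000 + 0.2600i → escape time 6
(row=1, col=4): c = -0.2100 + 0.2600i → escape time 6
(row=2, col=0): c = -1.7700 + -0.1000i → escape time 4
(row=2, col=1): c = -1.3800 + -0.1000i → escape time 6
(row=2, col=2): c = -0.9900 + -0.1000i → escape time 6
(row=2, col=3): c = -0.6000 + -0.1000i → escape time 6
(row=2, col=4): c = -0.2100 + -0.1000i → escape time 6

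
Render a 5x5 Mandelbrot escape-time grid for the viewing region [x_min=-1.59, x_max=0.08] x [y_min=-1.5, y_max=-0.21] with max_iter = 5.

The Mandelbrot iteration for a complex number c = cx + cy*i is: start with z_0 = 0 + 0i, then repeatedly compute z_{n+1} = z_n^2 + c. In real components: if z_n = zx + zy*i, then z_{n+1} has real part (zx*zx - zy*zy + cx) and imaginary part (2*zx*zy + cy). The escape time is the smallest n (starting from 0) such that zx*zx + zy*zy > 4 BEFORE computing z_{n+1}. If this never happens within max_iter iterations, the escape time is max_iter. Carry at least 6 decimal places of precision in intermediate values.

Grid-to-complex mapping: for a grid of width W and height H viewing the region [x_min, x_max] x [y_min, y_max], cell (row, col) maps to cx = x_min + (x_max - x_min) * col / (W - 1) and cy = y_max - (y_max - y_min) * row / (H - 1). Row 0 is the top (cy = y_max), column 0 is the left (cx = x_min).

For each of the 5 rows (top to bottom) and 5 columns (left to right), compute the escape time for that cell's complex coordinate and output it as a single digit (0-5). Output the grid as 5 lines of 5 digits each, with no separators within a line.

Answer: 55555
34555
33455
23333
12222

Derivation:
(row=0, col=0): c = -1.5900 + -0.2100i → escape time 5
(row=0, col=1): c = -1.1725 + -0.2100i → escape time 5
(row=0, col=2): c = -0.7550 + -0.2100i → escape time 5
(row=0, col=3): c = -0.3375 + -0.2100i → escape time 5
(row=0, col=4): c = 0.0800 + -0.2100i → escape time 5
(row=1, col=0): c = -1.5900 + -0.5325i → escape time 3
(row=1, col=1): c = -1.1725 + -0.5325i → escape time 4
(row=1, col=2): c = -0.7550 + -0.5325i → escape time 5
(row=1, col=3): c = -0.3375 + -0.5325i → escape time 5
(row=1, col=4): c = 0.0800 + -0.5325i → escape time 5
(row=2, col=0): c = -1.5900 + -0.8550i → escape time 3
(row=2, col=1): c = -1.1725 + -0.8550i → escape time 3
(row=2, col=2): c = -0.7550 + -0.8550i → escape time 4
(row=2, col=3): c = -0.3375 + -0.8550i → escape time 5
(row=2, col=4): c = 0.0800 + -0.8550i → escape time 5
(row=3, col=0): c = -1.5900 + -1.1775i → escape time 2
(row=3, col=1): c = -1.1725 + -1.1775i → escape time 3
(row=3, col=2): c = -0.7550 + -1.1775i → escape time 3
(row=3, col=3): c = -0.3375 + -1.1775i → escape time 3
(row=3, col=4): c = 0.0800 + -1.1775i → escape time 3
(row=4, col=0): c = -1.5900 + -1.5000i → escape time 1
(row=4, col=1): c = -1.1725 + -1.5000i → escape time 2
(row=4, col=2): c = -0.7550 + -1.5000i → escape time 2
(row=4, col=3): c = -0.3375 + -1.5000i → escape time 2
(row=4, col=4): c = 0.0800 + -1.5000i → escape time 2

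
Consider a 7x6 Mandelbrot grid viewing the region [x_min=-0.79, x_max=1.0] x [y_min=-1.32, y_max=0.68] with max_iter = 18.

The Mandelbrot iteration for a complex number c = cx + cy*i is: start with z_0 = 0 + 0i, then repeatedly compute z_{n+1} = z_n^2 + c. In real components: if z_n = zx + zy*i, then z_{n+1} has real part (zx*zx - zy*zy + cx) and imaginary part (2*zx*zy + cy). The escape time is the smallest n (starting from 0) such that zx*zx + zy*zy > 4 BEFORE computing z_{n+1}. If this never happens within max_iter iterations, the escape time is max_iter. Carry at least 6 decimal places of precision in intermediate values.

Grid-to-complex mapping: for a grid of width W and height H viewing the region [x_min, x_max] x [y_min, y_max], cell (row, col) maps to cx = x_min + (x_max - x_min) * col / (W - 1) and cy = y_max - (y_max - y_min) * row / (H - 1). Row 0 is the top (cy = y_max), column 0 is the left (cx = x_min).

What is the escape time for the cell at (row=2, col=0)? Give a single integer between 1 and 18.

z_0 = 0 + 0i, c = -0.7900 + -0.1200i
Iter 1: z = -0.7900 + -0.1200i, |z|^2 = 0.6385
Iter 2: z = -0.1803 + 0.0696i, |z|^2 = 0.0374
Iter 3: z = -0.7623 + -0.1451i, |z|^2 = 0.6022
Iter 4: z = -0.2299 + 0.1012i, |z|^2 = 0.0631
Iter 5: z = -0.7474 + -0.1665i, |z|^2 = 0.5863
Iter 6: z = -0.2591 + 0.1289i, |z|^2 = 0.0838
Iter 7: z = -0.7395 + -0.1868i, |z|^2 = 0.5817
Iter 8: z = -0.2781 + 0.1563i, |z|^2 = 0.1018
Iter 9: z = -0.7371 + -0.2069i, |z|^2 = 0.5861
Iter 10: z = -0.2895 + 0.1851i, |z|^2 = 0.1181
Iter 11: z = -0.7404 + -0.2272i, |z|^2 = 0.5998
Iter 12: z = -0.2933 + 0.2164i, |z|^2 = 0.1329
Iter 13: z = -0.7508 + -0.2470i, |z|^2 = 0.6246
Iter 14: z = -0.2873 + 0.2508i, |z|^2 = 0.1455
Iter 15: z = -0.7703 + -0.2641i, |z|^2 = 0.6632
Iter 16: z = -0.2663 + 0.2869i, |z|^2 = 0.1533
Iter 17: z = -0.8014 + -0.2728i, |z|^2 = 0.7167

Answer: 18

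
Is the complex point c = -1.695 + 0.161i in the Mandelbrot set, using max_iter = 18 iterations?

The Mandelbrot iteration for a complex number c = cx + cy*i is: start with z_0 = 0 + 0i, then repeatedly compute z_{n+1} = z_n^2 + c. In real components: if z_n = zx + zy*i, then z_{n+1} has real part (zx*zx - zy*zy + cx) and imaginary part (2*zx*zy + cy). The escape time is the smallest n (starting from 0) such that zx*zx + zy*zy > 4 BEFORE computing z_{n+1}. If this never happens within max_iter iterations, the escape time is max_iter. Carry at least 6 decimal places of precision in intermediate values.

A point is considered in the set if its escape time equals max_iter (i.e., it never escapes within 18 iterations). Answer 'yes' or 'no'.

Answer: no

Derivation:
z_0 = 0 + 0i, c = -1.6950 + 0.1610i
Iter 1: z = -1.6950 + 0.1610i, |z|^2 = 2.8989
Iter 2: z = 1.1521 + -0.3848i, |z|^2 = 1.4754
Iter 3: z = -0.5157 + -0.7256i, |z|^2 = 0.7925
Iter 4: z = -1.9556 + 0.9094i, |z|^2 = 4.6514
Escaped at iteration 4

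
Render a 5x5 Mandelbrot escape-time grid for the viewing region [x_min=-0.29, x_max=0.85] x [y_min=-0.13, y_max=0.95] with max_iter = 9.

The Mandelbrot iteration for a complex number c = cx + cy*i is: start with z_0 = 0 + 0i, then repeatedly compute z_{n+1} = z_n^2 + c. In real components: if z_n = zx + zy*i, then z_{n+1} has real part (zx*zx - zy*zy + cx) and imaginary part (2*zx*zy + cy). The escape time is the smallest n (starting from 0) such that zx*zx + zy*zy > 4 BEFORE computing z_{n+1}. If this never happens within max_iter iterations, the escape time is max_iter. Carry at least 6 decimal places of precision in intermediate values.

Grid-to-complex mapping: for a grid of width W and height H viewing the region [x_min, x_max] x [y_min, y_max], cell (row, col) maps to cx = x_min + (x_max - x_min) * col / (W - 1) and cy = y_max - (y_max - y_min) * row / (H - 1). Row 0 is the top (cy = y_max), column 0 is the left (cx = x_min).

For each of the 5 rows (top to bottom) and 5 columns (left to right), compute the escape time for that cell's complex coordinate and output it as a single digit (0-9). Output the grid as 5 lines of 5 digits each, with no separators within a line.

Answer: 57422
99732
99943
99943
99943

Derivation:
(row=0, col=0): c = -0.2900 + 0.9500i → escape time 5
(row=0, col=1): c = -0.0050 + 0.9500i → escape time 7
(row=0, col=2): c = 0.2800 + 0.9500i → escape time 4
(row=0, col=3): c = 0.5650 + 0.9500i → escape time 2
(row=0, col=4): c = 0.8500 + 0.9500i → escape time 2
(row=1, col=0): c = -0.2900 + 0.6800i → escape time 9
(row=1, col=1): c = -0.0050 + 0.6800i → escape time 9
(row=1, col=2): c = 0.2800 + 0.6800i → escape time 7
(row=1, col=3): c = 0.5650 + 0.6800i → escape time 3
(row=1, col=4): c = 0.8500 + 0.6800i → escape time 2
(row=2, col=0): c = -0.2900 + 0.4100i → escape time 9
(row=2, col=1): c = -0.0050 + 0.4100i → escape time 9
(row=2, col=2): c = 0.2800 + 0.4100i → escape time 9
(row=2, col=3): c = 0.5650 + 0.4100i → escape time 4
(row=2, col=4): c = 0.8500 + 0.4100i → escape time 3
(row=3, col=0): c = -0.2900 + 0.1400i → escape time 9
(row=3, col=1): c = -0.0050 + 0.1400i → escape time 9
(row=3, col=2): c = 0.2800 + 0.1400i → escape time 9
(row=3, col=3): c = 0.5650 + 0.1400i → escape time 4
(row=3, col=4): c = 0.8500 + 0.1400i → escape time 3
(row=4, col=0): c = -0.2900 + -0.1300i → escape time 9
(row=4, col=1): c = -0.0050 + -0.1300i → escape time 9
(row=4, col=2): c = 0.2800 + -0.1300i → escape time 9
(row=4, col=3): c = 0.5650 + -0.1300i → escape time 4
(row=4, col=4): c = 0.8500 + -0.1300i → escape time 3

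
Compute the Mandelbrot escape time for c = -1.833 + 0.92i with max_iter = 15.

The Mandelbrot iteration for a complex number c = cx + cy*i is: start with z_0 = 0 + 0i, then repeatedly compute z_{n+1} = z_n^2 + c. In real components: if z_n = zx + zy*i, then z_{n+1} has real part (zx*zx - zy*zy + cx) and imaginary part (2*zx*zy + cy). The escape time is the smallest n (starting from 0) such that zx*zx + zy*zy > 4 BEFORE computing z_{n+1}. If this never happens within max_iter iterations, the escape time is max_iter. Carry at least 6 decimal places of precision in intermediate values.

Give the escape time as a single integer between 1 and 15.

z_0 = 0 + 0i, c = -1.8330 + 0.9200i
Iter 1: z = -1.8330 + 0.9200i, |z|^2 = 4.2063
Escaped at iteration 1

Answer: 1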